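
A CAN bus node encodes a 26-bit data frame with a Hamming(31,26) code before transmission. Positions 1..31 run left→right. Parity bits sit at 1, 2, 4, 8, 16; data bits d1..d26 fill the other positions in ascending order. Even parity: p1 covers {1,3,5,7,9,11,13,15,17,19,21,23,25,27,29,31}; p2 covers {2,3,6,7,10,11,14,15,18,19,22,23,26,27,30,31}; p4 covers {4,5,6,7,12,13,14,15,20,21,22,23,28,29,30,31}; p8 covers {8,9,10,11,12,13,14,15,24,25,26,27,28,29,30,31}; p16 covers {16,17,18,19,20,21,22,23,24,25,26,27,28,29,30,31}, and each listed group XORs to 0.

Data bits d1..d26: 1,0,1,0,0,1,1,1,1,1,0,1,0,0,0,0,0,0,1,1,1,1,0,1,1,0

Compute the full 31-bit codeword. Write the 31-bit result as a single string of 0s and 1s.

1010010101111101100000011110110

Place data at non-parity positions: p1 p2 1 p4 0 1 0 p8 0 1 1 1 1 1 0 p16 1 0 0 0 0 0 0 1 1 1 1 0 1 1 0
p1 (pos 1,3,5,7,9,11,13,15,17,19,21,23,25,27,29,31): XOR of data positions = 1⊕0⊕0⊕0⊕1⊕1⊕0⊕1⊕0⊕0⊕0⊕1⊕1⊕1⊕0 = 1
p2 (pos 2,3,6,7,10,11,14,15,18,19,22,23,26,27,30,31): XOR of data positions = 1⊕1⊕0⊕1⊕1⊕1⊕0⊕0⊕0⊕0⊕0⊕1⊕1⊕1⊕0 = 0
p4 (pos 4,5,6,7,12,13,14,15,20,21,22,23,28,29,30,31): XOR of data positions = 0⊕1⊕0⊕1⊕1⊕1⊕0⊕0⊕0⊕0⊕0⊕0⊕1⊕1⊕0 = 0
p8 (pos 8,9,10,11,12,13,14,15,24,25,26,27,28,29,30,31): XOR of data positions = 0⊕1⊕1⊕1⊕1⊕1⊕0⊕1⊕1⊕1⊕1⊕0⊕1⊕1⊕0 = 1
p16 (pos 16,17,18,19,20,21,22,23,24,25,26,27,28,29,30,31): XOR of data positions = 1⊕0⊕0⊕0⊕0⊕0⊕0⊕1⊕1⊕1⊕1⊕0⊕1⊕1⊕0 = 1
Codeword: 1010010101111101100000011110110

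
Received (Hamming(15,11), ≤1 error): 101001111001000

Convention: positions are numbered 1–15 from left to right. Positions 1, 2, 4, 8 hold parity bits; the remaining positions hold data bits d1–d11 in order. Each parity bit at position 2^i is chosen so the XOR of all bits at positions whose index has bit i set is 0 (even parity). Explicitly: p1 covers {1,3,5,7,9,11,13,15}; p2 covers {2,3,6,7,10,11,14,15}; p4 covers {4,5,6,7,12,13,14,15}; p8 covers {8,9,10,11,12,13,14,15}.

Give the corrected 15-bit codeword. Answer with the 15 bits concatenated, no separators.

101001111001010

s1 (pos 1,3,5,7,9,11,13,15): 1⊕1⊕0⊕1⊕1⊕0⊕0⊕0 = 0
s2 (pos 2,3,6,7,10,11,14,15): 0⊕1⊕1⊕1⊕0⊕0⊕0⊕0 = 1
s4 (pos 4,5,6,7,12,13,14,15): 0⊕0⊕1⊕1⊕1⊕0⊕0⊕0 = 1
s8 (pos 8,9,10,11,12,13,14,15): 1⊕1⊕0⊕0⊕1⊕0⊕0⊕0 = 1
Syndrome s8…s1 = 1110 → error at position 14.
Flip position 14: 101001111001000 → 101001111001010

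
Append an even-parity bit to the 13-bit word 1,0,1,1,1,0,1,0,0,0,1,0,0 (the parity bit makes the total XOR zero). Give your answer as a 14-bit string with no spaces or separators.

XOR of the 13 data bits: 1⊕0⊕1⊕1⊕1⊕0⊕1⊕0⊕0⊕0⊕1⊕0⊕0 = 0
Parity bit = 0 (so all 14 bits XOR to 0).

10111010001000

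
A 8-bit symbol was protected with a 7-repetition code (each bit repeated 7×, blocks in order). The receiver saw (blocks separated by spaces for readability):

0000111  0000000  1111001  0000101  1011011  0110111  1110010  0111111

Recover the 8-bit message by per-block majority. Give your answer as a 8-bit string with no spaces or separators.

Block 1 (0000111): 3 ones → 0
Block 2 (0000000): 0 ones → 0
Block 3 (1111001): 5 ones → 1
Block 4 (0000101): 2 ones → 0
Block 5 (1011011): 5 ones → 1
Block 6 (0110111): 5 ones → 1
Block 7 (1110010): 4 ones → 1
Block 8 (0111111): 6 ones → 1

00101111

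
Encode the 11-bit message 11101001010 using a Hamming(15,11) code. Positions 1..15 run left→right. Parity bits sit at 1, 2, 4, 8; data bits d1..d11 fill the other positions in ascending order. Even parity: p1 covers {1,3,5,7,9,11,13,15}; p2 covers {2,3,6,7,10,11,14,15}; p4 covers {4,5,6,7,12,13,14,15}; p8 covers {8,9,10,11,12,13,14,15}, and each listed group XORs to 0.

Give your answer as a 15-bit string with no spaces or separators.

111011011001010

Place data at non-parity positions: p1 p2 1 p4 1 1 0 p8 1 0 0 1 0 1 0
p1 (pos 1,3,5,7,9,11,13,15): XOR of data positions = 1⊕1⊕0⊕1⊕0⊕0⊕0 = 1
p2 (pos 2,3,6,7,10,11,14,15): XOR of data positions = 1⊕1⊕0⊕0⊕0⊕1⊕0 = 1
p4 (pos 4,5,6,7,12,13,14,15): XOR of data positions = 1⊕1⊕0⊕1⊕0⊕1⊕0 = 0
p8 (pos 8,9,10,11,12,13,14,15): XOR of data positions = 1⊕0⊕0⊕1⊕0⊕1⊕0 = 1
Codeword: 111011011001010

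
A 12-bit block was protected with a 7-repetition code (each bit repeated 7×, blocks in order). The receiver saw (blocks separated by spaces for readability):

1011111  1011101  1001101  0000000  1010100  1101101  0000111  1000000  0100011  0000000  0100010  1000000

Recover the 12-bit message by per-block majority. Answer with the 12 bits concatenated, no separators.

111001000000

Block 1 (1011111): 6 ones → 1
Block 2 (1011101): 5 ones → 1
Block 3 (1001101): 4 ones → 1
Block 4 (0000000): 0 ones → 0
Block 5 (1010100): 3 ones → 0
Block 6 (1101101): 5 ones → 1
Block 7 (0000111): 3 ones → 0
Block 8 (1000000): 1 one → 0
Block 9 (0100011): 3 ones → 0
Block 10 (0000000): 0 ones → 0
Block 11 (0100010): 2 ones → 0
Block 12 (1000000): 1 one → 0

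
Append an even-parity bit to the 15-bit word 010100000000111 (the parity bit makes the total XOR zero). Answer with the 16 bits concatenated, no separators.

XOR of the 15 data bits: 0⊕1⊕0⊕1⊕0⊕0⊕0⊕0⊕0⊕0⊕0⊕0⊕1⊕1⊕1 = 1
Parity bit = 1 (so all 16 bits XOR to 0).

0101000000001111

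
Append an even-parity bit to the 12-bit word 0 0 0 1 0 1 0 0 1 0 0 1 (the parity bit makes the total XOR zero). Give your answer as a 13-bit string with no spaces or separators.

0001010010010

XOR of the 12 data bits: 0⊕0⊕0⊕1⊕0⊕1⊕0⊕0⊕1⊕0⊕0⊕1 = 0
Parity bit = 0 (so all 13 bits XOR to 0).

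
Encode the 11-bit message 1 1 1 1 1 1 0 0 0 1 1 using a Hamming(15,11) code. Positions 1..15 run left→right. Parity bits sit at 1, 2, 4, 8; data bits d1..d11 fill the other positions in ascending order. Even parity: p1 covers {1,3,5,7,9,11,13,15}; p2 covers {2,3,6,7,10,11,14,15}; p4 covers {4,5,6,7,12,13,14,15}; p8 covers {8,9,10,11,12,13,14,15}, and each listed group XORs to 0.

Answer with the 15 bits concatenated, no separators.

101111101100011

Place data at non-parity positions: p1 p2 1 p4 1 1 1 p8 1 1 0 0 0 1 1
p1 (pos 1,3,5,7,9,11,13,15): XOR of data positions = 1⊕1⊕1⊕1⊕0⊕0⊕1 = 1
p2 (pos 2,3,6,7,10,11,14,15): XOR of data positions = 1⊕1⊕1⊕1⊕0⊕1⊕1 = 0
p4 (pos 4,5,6,7,12,13,14,15): XOR of data positions = 1⊕1⊕1⊕0⊕0⊕1⊕1 = 1
p8 (pos 8,9,10,11,12,13,14,15): XOR of data positions = 1⊕1⊕0⊕0⊕0⊕1⊕1 = 0
Codeword: 101111101100011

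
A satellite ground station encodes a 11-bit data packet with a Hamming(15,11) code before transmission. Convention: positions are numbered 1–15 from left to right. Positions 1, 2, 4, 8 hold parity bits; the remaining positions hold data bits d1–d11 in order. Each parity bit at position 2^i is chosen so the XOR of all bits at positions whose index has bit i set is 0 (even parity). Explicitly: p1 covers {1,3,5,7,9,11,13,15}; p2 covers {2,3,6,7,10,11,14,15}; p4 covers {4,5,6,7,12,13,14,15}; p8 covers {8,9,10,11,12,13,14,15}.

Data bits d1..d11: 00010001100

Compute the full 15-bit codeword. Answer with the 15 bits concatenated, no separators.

Place data at non-parity positions: p1 p2 0 p4 0 0 1 p8 0 0 0 1 1 0 0
p1 (pos 1,3,5,7,9,11,13,15): XOR of data positions = 0⊕0⊕1⊕0⊕0⊕1⊕0 = 0
p2 (pos 2,3,6,7,10,11,14,15): XOR of data positions = 0⊕0⊕1⊕0⊕0⊕0⊕0 = 1
p4 (pos 4,5,6,7,12,13,14,15): XOR of data positions = 0⊕0⊕1⊕1⊕1⊕0⊕0 = 1
p8 (pos 8,9,10,11,12,13,14,15): XOR of data positions = 0⊕0⊕0⊕1⊕1⊕0⊕0 = 0
Codeword: 010100100001100

010100100001100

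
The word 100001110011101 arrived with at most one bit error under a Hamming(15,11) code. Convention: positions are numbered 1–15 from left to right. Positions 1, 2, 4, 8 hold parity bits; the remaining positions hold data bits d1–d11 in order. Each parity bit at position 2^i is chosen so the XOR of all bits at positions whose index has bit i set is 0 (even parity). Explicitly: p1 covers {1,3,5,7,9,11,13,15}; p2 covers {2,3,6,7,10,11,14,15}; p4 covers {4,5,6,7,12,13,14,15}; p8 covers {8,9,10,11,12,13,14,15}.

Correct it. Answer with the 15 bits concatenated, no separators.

100001110011001

s1 (pos 1,3,5,7,9,11,13,15): 1⊕0⊕0⊕1⊕0⊕1⊕1⊕1 = 1
s2 (pos 2,3,6,7,10,11,14,15): 0⊕0⊕1⊕1⊕0⊕1⊕0⊕1 = 0
s4 (pos 4,5,6,7,12,13,14,15): 0⊕0⊕1⊕1⊕1⊕1⊕0⊕1 = 1
s8 (pos 8,9,10,11,12,13,14,15): 1⊕0⊕0⊕1⊕1⊕1⊕0⊕1 = 1
Syndrome s8…s1 = 1101 → error at position 13.
Flip position 13: 100001110011101 → 100001110011001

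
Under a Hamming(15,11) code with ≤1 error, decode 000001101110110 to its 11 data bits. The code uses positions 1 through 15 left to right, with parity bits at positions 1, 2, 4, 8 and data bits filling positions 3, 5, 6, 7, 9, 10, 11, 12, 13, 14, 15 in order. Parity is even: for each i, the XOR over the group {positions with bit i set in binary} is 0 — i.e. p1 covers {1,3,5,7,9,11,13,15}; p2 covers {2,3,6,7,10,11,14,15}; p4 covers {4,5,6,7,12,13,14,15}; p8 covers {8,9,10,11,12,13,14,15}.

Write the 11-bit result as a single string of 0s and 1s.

s1 (pos 1,3,5,7,9,11,13,15): 0⊕0⊕0⊕1⊕1⊕1⊕1⊕0 = 0
s2 (pos 2,3,6,7,10,11,14,15): 0⊕0⊕1⊕1⊕1⊕1⊕1⊕0 = 1
s4 (pos 4,5,6,7,12,13,14,15): 0⊕0⊕1⊕1⊕0⊕1⊕1⊕0 = 0
s8 (pos 8,9,10,11,12,13,14,15): 0⊕1⊕1⊕1⊕0⊕1⊕1⊕0 = 1
Syndrome s8…s1 = 1010 → error at position 10.
Flip position 10: 000001101110110 → 000001101010110
Read data bits from positions 3,5,6,7,9,10,11,12,13,14,15: 00111010110

00111010110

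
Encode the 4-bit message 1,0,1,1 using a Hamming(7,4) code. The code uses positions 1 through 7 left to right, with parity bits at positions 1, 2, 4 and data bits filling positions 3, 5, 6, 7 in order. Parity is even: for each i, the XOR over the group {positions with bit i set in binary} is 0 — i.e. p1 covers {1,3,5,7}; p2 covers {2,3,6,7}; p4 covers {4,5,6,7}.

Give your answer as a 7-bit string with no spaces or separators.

0110011

Place data at non-parity positions: p1 p2 1 p4 0 1 1
p1 (pos 1,3,5,7): XOR of data positions = 1⊕0⊕1 = 0
p2 (pos 2,3,6,7): XOR of data positions = 1⊕1⊕1 = 1
p4 (pos 4,5,6,7): XOR of data positions = 0⊕1⊕1 = 0
Codeword: 0110011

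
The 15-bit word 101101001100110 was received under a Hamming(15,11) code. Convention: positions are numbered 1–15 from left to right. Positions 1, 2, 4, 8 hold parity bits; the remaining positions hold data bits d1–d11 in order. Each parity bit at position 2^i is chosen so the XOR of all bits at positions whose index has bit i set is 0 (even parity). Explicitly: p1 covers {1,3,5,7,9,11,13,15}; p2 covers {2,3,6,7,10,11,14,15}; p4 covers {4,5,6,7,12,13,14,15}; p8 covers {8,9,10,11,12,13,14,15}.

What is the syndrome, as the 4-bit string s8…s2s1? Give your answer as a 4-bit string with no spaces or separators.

0000

s1 (pos 1,3,5,7,9,11,13,15): 1⊕1⊕0⊕0⊕1⊕0⊕1⊕0 = 0
s2 (pos 2,3,6,7,10,11,14,15): 0⊕1⊕1⊕0⊕1⊕0⊕1⊕0 = 0
s4 (pos 4,5,6,7,12,13,14,15): 1⊕0⊕1⊕0⊕0⊕1⊕1⊕0 = 0
s8 (pos 8,9,10,11,12,13,14,15): 0⊕1⊕1⊕0⊕0⊕1⊕1⊕0 = 0
Syndrome s8…s1 = 0000 → no error.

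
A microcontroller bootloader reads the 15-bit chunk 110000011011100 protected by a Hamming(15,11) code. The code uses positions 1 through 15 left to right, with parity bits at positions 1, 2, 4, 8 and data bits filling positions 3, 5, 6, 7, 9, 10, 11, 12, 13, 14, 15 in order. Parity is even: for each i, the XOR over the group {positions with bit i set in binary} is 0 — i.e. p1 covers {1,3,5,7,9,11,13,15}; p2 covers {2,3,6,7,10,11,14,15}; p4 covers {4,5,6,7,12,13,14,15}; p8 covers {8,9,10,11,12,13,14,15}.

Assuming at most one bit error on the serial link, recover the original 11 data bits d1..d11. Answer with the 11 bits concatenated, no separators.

s1 (pos 1,3,5,7,9,11,13,15): 1⊕0⊕0⊕0⊕1⊕1⊕1⊕0 = 0
s2 (pos 2,3,6,7,10,11,14,15): 1⊕0⊕0⊕0⊕0⊕1⊕0⊕0 = 0
s4 (pos 4,5,6,7,12,13,14,15): 0⊕0⊕0⊕0⊕1⊕1⊕0⊕0 = 0
s8 (pos 8,9,10,11,12,13,14,15): 1⊕1⊕0⊕1⊕1⊕1⊕0⊕0 = 1
Syndrome s8…s1 = 1000 → error at position 8.
Flip position 8: 110000011011100 → 110000001011100
Read data bits from positions 3,5,6,7,9,10,11,12,13,14,15: 00001011100

00001011100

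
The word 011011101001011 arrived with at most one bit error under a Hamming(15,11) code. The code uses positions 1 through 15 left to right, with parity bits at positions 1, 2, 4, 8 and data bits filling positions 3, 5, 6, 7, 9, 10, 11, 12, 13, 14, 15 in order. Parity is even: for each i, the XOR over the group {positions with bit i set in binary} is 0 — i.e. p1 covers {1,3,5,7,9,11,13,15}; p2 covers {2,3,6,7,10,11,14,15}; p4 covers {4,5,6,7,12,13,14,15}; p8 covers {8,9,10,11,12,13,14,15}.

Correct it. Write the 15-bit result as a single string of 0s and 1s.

111011101001011

s1 (pos 1,3,5,7,9,11,13,15): 0⊕1⊕1⊕1⊕1⊕0⊕0⊕1 = 1
s2 (pos 2,3,6,7,10,11,14,15): 1⊕1⊕1⊕1⊕0⊕0⊕1⊕1 = 0
s4 (pos 4,5,6,7,12,13,14,15): 0⊕1⊕1⊕1⊕1⊕0⊕1⊕1 = 0
s8 (pos 8,9,10,11,12,13,14,15): 0⊕1⊕0⊕0⊕1⊕0⊕1⊕1 = 0
Syndrome s8…s1 = 0001 → error at position 1.
Flip position 1: 011011101001011 → 111011101001011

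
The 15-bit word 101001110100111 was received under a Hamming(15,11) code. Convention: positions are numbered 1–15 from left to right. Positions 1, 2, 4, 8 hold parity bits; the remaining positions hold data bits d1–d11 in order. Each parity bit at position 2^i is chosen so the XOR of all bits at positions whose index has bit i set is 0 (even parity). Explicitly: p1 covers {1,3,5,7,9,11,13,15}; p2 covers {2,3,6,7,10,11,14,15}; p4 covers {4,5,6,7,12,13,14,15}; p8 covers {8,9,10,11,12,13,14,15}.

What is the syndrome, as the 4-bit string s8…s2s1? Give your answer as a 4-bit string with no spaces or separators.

s1 (pos 1,3,5,7,9,11,13,15): 1⊕1⊕0⊕1⊕0⊕0⊕1⊕1 = 1
s2 (pos 2,3,6,7,10,11,14,15): 0⊕1⊕1⊕1⊕1⊕0⊕1⊕1 = 0
s4 (pos 4,5,6,7,12,13,14,15): 0⊕0⊕1⊕1⊕0⊕1⊕1⊕1 = 1
s8 (pos 8,9,10,11,12,13,14,15): 1⊕0⊕1⊕0⊕0⊕1⊕1⊕1 = 1
Syndrome s8…s1 = 1101 → error at position 13.

1101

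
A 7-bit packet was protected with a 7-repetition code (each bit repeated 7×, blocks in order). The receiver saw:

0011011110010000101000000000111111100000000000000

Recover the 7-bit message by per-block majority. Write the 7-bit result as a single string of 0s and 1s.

Block 1 (0011011): 4 ones → 1
Block 2 (1100100): 3 ones → 0
Block 3 (0010100): 2 ones → 0
Block 4 (0000000): 0 ones → 0
Block 5 (1111111): 7 ones → 1
Block 6 (0000000): 0 ones → 0
Block 7 (0000000): 0 ones → 0

1000100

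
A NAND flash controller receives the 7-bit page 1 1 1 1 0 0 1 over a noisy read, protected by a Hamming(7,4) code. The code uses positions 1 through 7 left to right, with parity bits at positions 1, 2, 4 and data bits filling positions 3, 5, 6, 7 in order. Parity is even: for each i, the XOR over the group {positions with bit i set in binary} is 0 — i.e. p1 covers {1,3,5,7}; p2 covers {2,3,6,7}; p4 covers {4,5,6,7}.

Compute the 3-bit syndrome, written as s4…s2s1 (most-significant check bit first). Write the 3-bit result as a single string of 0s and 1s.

011

s1 (pos 1,3,5,7): 1⊕1⊕0⊕1 = 1
s2 (pos 2,3,6,7): 1⊕1⊕0⊕1 = 1
s4 (pos 4,5,6,7): 1⊕0⊕0⊕1 = 0
Syndrome s4…s1 = 011 → error at position 3.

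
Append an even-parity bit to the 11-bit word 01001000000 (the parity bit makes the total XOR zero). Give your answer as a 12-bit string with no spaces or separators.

010010000000

XOR of the 11 data bits: 0⊕1⊕0⊕0⊕1⊕0⊕0⊕0⊕0⊕0⊕0 = 0
Parity bit = 0 (so all 12 bits XOR to 0).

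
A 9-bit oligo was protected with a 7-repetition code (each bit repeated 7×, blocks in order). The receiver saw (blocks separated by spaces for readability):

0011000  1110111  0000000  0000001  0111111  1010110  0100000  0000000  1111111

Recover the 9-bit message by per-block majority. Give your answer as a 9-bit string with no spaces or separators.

010011001

Block 1 (0011000): 2 ones → 0
Block 2 (1110111): 6 ones → 1
Block 3 (0000000): 0 ones → 0
Block 4 (0000001): 1 one → 0
Block 5 (0111111): 6 ones → 1
Block 6 (1010110): 4 ones → 1
Block 7 (0100000): 1 one → 0
Block 8 (0000000): 0 ones → 0
Block 9 (1111111): 7 ones → 1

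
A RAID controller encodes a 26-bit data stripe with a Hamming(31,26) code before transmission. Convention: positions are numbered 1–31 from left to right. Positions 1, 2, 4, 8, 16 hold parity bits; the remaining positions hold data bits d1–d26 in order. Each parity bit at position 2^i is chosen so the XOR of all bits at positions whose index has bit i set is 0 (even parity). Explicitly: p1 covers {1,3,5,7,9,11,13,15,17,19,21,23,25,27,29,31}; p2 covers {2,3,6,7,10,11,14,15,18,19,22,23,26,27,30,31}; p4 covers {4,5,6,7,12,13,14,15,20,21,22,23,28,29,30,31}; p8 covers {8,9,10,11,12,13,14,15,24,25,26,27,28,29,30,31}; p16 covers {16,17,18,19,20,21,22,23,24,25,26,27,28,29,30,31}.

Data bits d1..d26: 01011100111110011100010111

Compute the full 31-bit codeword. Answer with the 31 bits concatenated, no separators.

1001101111001111110011100010111

Place data at non-parity positions: p1 p2 0 p4 1 0 1 p8 1 1 0 0 1 1 1 p16 1 1 0 0 1 1 1 0 0 0 1 0 1 1 1
p1 (pos 1,3,5,7,9,11,13,15,17,19,21,23,25,27,29,31): XOR of data positions = 0⊕1⊕1⊕1⊕0⊕1⊕1⊕1⊕0⊕1⊕1⊕0⊕1⊕1⊕1 = 1
p2 (pos 2,3,6,7,10,11,14,15,18,19,22,23,26,27,30,31): XOR of data positions = 0⊕0⊕1⊕1⊕0⊕1⊕1⊕1⊕0⊕1⊕1⊕0⊕1⊕1⊕1 = 0
p4 (pos 4,5,6,7,12,13,14,15,20,21,22,23,28,29,30,31): XOR of data positions = 1⊕0⊕1⊕0⊕1⊕1⊕1⊕0⊕1⊕1⊕1⊕0⊕1⊕1⊕1 = 1
p8 (pos 8,9,10,11,12,13,14,15,24,25,26,27,28,29,30,31): XOR of data positions = 1⊕1⊕0⊕0⊕1⊕1⊕1⊕0⊕0⊕0⊕1⊕0⊕1⊕1⊕1 = 1
p16 (pos 16,17,18,19,20,21,22,23,24,25,26,27,28,29,30,31): XOR of data positions = 1⊕1⊕0⊕0⊕1⊕1⊕1⊕0⊕0⊕0⊕1⊕0⊕1⊕1⊕1 = 1
Codeword: 1001101111001111110011100010111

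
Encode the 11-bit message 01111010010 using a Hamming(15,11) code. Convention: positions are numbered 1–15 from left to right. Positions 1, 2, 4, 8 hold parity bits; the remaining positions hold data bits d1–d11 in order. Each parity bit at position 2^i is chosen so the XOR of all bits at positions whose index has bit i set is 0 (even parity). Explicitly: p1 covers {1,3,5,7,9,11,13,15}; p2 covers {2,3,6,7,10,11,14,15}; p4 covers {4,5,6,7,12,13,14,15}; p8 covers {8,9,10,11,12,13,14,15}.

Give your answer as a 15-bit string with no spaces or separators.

Place data at non-parity positions: p1 p2 0 p4 1 1 1 p8 1 0 1 0 0 1 0
p1 (pos 1,3,5,7,9,11,13,15): XOR of data positions = 0⊕1⊕1⊕1⊕1⊕0⊕0 = 0
p2 (pos 2,3,6,7,10,11,14,15): XOR of data positions = 0⊕1⊕1⊕0⊕1⊕1⊕0 = 0
p4 (pos 4,5,6,7,12,13,14,15): XOR of data positions = 1⊕1⊕1⊕0⊕0⊕1⊕0 = 0
p8 (pos 8,9,10,11,12,13,14,15): XOR of data positions = 1⊕0⊕1⊕0⊕0⊕1⊕0 = 1
Codeword: 000011111010010

000011111010010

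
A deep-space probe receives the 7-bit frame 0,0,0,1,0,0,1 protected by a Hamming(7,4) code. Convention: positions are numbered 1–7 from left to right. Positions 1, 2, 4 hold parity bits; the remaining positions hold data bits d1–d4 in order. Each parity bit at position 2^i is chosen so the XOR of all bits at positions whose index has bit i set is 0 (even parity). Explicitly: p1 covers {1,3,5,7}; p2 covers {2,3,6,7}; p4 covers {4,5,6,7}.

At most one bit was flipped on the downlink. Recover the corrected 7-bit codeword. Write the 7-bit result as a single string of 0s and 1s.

0011001

s1 (pos 1,3,5,7): 0⊕0⊕0⊕1 = 1
s2 (pos 2,3,6,7): 0⊕0⊕0⊕1 = 1
s4 (pos 4,5,6,7): 1⊕0⊕0⊕1 = 0
Syndrome s4…s1 = 011 → error at position 3.
Flip position 3: 0001001 → 0011001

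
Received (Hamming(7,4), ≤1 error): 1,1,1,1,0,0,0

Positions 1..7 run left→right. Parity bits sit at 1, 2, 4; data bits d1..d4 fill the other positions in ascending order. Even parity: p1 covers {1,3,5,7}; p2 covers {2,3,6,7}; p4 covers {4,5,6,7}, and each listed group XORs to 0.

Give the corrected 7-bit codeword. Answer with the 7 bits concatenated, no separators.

1110000

s1 (pos 1,3,5,7): 1⊕1⊕0⊕0 = 0
s2 (pos 2,3,6,7): 1⊕1⊕0⊕0 = 0
s4 (pos 4,5,6,7): 1⊕0⊕0⊕0 = 1
Syndrome s4…s1 = 100 → error at position 4.
Flip position 4: 1111000 → 1110000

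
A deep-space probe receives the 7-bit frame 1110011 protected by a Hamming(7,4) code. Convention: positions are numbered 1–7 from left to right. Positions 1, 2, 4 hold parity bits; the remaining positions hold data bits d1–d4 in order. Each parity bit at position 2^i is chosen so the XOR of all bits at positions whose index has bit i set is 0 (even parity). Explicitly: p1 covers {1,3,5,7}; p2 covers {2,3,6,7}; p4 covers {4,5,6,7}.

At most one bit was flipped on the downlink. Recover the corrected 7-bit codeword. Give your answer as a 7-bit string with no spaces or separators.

0110011

s1 (pos 1,3,5,7): 1⊕1⊕0⊕1 = 1
s2 (pos 2,3,6,7): 1⊕1⊕1⊕1 = 0
s4 (pos 4,5,6,7): 0⊕0⊕1⊕1 = 0
Syndrome s4…s1 = 001 → error at position 1.
Flip position 1: 1110011 → 0110011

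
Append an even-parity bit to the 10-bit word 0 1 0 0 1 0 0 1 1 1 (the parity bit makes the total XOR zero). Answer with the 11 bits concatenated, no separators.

XOR of the 10 data bits: 0⊕1⊕0⊕0⊕1⊕0⊕0⊕1⊕1⊕1 = 1
Parity bit = 1 (so all 11 bits XOR to 0).

01001001111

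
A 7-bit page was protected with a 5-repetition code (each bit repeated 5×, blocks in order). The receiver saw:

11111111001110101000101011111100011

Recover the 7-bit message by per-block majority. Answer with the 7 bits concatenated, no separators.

1110110

Block 1 (11111): 5 ones → 1
Block 2 (11100): 3 ones → 1
Block 3 (11101): 4 ones → 1
Block 4 (01000): 1 one → 0
Block 5 (10101): 3 ones → 1
Block 6 (11111): 5 ones → 1
Block 7 (00011): 2 ones → 0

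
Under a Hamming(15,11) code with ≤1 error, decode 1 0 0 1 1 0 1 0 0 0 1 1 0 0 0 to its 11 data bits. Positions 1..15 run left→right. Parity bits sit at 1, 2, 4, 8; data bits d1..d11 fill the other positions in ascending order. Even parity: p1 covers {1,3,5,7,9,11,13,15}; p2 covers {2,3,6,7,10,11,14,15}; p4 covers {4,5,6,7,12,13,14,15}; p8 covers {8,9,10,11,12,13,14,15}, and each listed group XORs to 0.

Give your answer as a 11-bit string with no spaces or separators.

01010011000

s1 (pos 1,3,5,7,9,11,13,15): 1⊕0⊕1⊕1⊕0⊕1⊕0⊕0 = 0
s2 (pos 2,3,6,7,10,11,14,15): 0⊕0⊕0⊕1⊕0⊕1⊕0⊕0 = 0
s4 (pos 4,5,6,7,12,13,14,15): 1⊕1⊕0⊕1⊕1⊕0⊕0⊕0 = 0
s8 (pos 8,9,10,11,12,13,14,15): 0⊕0⊕0⊕1⊕1⊕0⊕0⊕0 = 0
Syndrome s8…s1 = 0000 → no error.
Read data bits from positions 3,5,6,7,9,10,11,12,13,14,15: 01010011000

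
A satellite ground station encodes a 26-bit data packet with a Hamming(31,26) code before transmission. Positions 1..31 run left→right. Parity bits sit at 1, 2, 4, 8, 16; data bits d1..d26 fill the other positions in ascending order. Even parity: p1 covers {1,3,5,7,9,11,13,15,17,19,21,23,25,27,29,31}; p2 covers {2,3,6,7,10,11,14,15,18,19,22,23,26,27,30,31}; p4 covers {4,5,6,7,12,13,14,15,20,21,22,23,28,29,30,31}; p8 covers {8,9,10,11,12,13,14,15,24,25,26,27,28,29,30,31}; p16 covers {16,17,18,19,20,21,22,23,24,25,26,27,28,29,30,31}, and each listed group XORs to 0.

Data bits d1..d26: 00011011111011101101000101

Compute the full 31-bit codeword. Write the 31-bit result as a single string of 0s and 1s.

0100001110111110011101101000101

Place data at non-parity positions: p1 p2 0 p4 0 0 1 p8 1 0 1 1 1 1 1 p16 0 1 1 1 0 1 1 0 1 0 0 0 1 0 1
p1 (pos 1,3,5,7,9,11,13,15,17,19,21,23,25,27,29,31): XOR of data positions = 0⊕0⊕1⊕1⊕1⊕1⊕1⊕0⊕1⊕0⊕1⊕1⊕0⊕1⊕1 = 0
p2 (pos 2,3,6,7,10,11,14,15,18,19,22,23,26,27,30,31): XOR of data positions = 0⊕0⊕1⊕0⊕1⊕1⊕1⊕1⊕1⊕1⊕1⊕0⊕0⊕0⊕1 = 1
p4 (pos 4,5,6,7,12,13,14,15,20,21,22,23,28,29,30,31): XOR of data positions = 0⊕0⊕1⊕1⊕1⊕1⊕1⊕1⊕0⊕1⊕1⊕0⊕1⊕0⊕1 = 0
p8 (pos 8,9,10,11,12,13,14,15,24,25,26,27,28,29,30,31): XOR of data positions = 1⊕0⊕1⊕1⊕1⊕1⊕1⊕0⊕1⊕0⊕0⊕0⊕1⊕0⊕1 = 1
p16 (pos 16,17,18,19,20,21,22,23,24,25,26,27,28,29,30,31): XOR of data positions = 0⊕1⊕1⊕1⊕0⊕1⊕1⊕0⊕1⊕0⊕0⊕0⊕1⊕0⊕1 = 0
Codeword: 0100001110111110011101101000101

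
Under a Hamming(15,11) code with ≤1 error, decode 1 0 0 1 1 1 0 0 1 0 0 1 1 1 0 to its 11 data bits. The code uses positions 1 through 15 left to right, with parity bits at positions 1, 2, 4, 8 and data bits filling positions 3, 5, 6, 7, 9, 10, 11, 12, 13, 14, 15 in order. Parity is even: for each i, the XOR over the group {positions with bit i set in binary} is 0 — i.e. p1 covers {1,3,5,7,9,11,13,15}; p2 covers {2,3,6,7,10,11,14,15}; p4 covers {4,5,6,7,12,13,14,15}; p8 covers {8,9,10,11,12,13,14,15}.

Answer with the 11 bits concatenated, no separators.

01101001110

s1 (pos 1,3,5,7,9,11,13,15): 1⊕0⊕1⊕0⊕1⊕0⊕1⊕0 = 0
s2 (pos 2,3,6,7,10,11,14,15): 0⊕0⊕1⊕0⊕0⊕0⊕1⊕0 = 0
s4 (pos 4,5,6,7,12,13,14,15): 1⊕1⊕1⊕0⊕1⊕1⊕1⊕0 = 0
s8 (pos 8,9,10,11,12,13,14,15): 0⊕1⊕0⊕0⊕1⊕1⊕1⊕0 = 0
Syndrome s8…s1 = 0000 → no error.
Read data bits from positions 3,5,6,7,9,10,11,12,13,14,15: 01101001110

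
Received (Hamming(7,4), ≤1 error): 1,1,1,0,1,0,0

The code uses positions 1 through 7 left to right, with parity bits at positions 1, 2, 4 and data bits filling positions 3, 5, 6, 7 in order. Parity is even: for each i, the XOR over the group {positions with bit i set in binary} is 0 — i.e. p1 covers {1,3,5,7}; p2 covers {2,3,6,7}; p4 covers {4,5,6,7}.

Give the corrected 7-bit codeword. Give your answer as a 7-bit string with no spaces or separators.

s1 (pos 1,3,5,7): 1⊕1⊕1⊕0 = 1
s2 (pos 2,3,6,7): 1⊕1⊕0⊕0 = 0
s4 (pos 4,5,6,7): 0⊕1⊕0⊕0 = 1
Syndrome s4…s1 = 101 → error at position 5.
Flip position 5: 1110100 → 1110000

1110000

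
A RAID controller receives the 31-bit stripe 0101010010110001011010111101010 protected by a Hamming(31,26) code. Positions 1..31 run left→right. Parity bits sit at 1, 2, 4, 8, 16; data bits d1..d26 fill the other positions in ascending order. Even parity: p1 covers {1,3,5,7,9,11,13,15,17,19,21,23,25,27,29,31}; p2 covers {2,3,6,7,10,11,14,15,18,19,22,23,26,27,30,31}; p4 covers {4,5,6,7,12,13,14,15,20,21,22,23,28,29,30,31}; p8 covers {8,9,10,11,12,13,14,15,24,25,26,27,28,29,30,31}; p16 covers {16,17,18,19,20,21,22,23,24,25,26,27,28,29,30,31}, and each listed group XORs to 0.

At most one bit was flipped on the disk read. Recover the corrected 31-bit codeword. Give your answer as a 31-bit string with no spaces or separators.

s1 (pos 1,3,5,7,9,11,13,15,17,19,21,23,25,27,29,31): 0⊕0⊕0⊕0⊕1⊕1⊕0⊕0⊕0⊕1⊕1⊕1⊕1⊕0⊕0⊕0 = 0
s2 (pos 2,3,6,7,10,11,14,15,18,19,22,23,26,27,30,31): 1⊕0⊕1⊕0⊕0⊕1⊕0⊕0⊕1⊕1⊕0⊕1⊕1⊕0⊕1⊕0 = 0
s4 (pos 4,5,6,7,12,13,14,15,20,21,22,23,28,29,30,31): 1⊕0⊕1⊕0⊕1⊕0⊕0⊕0⊕0⊕1⊕0⊕1⊕1⊕0⊕1⊕0 = 1
s8 (pos 8,9,10,11,12,13,14,15,24,25,26,27,28,29,30,31): 0⊕1⊕0⊕1⊕1⊕0⊕0⊕0⊕1⊕1⊕1⊕0⊕1⊕0⊕1⊕0 = 0
s16 (pos 16,17,18,19,20,21,22,23,24,25,26,27,28,29,30,31): 1⊕0⊕1⊕1⊕0⊕1⊕0⊕1⊕1⊕1⊕1⊕0⊕1⊕0⊕1⊕0 = 0
Syndrome s16…s1 = 00100 → error at position 4.
Flip position 4: 0101010010110001011010111101010 → 0100010010110001011010111101010

0100010010110001011010111101010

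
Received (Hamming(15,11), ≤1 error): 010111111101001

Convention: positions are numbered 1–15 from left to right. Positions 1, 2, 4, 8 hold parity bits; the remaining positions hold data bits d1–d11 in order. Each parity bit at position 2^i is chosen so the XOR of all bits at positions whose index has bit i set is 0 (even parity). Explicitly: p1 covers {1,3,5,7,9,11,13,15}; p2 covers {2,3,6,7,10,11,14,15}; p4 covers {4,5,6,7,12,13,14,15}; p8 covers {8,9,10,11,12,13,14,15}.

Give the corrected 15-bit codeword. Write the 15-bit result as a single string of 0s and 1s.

010111111001001

s1 (pos 1,3,5,7,9,11,13,15): 0⊕0⊕1⊕1⊕1⊕0⊕0⊕1 = 0
s2 (pos 2,3,6,7,10,11,14,15): 1⊕0⊕1⊕1⊕1⊕0⊕0⊕1 = 1
s4 (pos 4,5,6,7,12,13,14,15): 1⊕1⊕1⊕1⊕1⊕0⊕0⊕1 = 0
s8 (pos 8,9,10,11,12,13,14,15): 1⊕1⊕1⊕0⊕1⊕0⊕0⊕1 = 1
Syndrome s8…s1 = 1010 → error at position 10.
Flip position 10: 010111111101001 → 010111111001001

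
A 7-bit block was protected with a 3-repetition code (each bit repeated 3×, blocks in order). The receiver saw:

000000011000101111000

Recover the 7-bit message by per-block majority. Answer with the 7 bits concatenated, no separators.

0010110

Block 1 (000): 0 ones → 0
Block 2 (000): 0 ones → 0
Block 3 (011): 2 ones → 1
Block 4 (000): 0 ones → 0
Block 5 (101): 2 ones → 1
Block 6 (111): 3 ones → 1
Block 7 (000): 0 ones → 0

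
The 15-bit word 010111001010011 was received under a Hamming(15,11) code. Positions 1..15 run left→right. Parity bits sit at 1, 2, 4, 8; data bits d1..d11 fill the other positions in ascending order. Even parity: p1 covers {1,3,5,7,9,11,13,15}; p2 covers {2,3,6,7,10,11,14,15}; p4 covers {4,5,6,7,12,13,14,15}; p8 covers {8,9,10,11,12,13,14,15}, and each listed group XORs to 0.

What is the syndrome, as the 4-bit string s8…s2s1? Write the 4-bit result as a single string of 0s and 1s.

s1 (pos 1,3,5,7,9,11,13,15): 0⊕0⊕1⊕0⊕1⊕1⊕0⊕1 = 0
s2 (pos 2,3,6,7,10,11,14,15): 1⊕0⊕1⊕0⊕0⊕1⊕1⊕1 = 1
s4 (pos 4,5,6,7,12,13,14,15): 1⊕1⊕1⊕0⊕0⊕0⊕1⊕1 = 1
s8 (pos 8,9,10,11,12,13,14,15): 0⊕1⊕0⊕1⊕0⊕0⊕1⊕1 = 0
Syndrome s8…s1 = 0110 → error at position 6.

0110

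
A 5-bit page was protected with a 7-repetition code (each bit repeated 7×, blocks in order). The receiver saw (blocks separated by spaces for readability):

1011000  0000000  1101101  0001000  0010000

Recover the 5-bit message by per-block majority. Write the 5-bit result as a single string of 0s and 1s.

00100

Block 1 (1011000): 3 ones → 0
Block 2 (0000000): 0 ones → 0
Block 3 (1101101): 5 ones → 1
Block 4 (0001000): 1 one → 0
Block 5 (0010000): 1 one → 0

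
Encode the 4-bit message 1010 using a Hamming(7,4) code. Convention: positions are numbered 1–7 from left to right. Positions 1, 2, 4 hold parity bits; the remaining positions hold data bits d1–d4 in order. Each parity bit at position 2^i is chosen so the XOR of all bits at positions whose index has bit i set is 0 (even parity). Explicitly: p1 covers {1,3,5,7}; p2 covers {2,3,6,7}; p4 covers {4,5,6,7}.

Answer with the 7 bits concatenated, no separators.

1011010

Place data at non-parity positions: p1 p2 1 p4 0 1 0
p1 (pos 1,3,5,7): XOR of data positions = 1⊕0⊕0 = 1
p2 (pos 2,3,6,7): XOR of data positions = 1⊕1⊕0 = 0
p4 (pos 4,5,6,7): XOR of data positions = 0⊕1⊕0 = 1
Codeword: 1011010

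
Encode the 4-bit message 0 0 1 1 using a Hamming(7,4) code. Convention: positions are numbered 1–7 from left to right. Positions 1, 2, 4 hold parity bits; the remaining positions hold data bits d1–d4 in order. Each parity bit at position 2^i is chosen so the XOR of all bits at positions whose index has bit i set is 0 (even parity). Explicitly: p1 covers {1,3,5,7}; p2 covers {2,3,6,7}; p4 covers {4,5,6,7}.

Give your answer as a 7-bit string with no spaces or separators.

Place data at non-parity positions: p1 p2 0 p4 0 1 1
p1 (pos 1,3,5,7): XOR of data positions = 0⊕0⊕1 = 1
p2 (pos 2,3,6,7): XOR of data positions = 0⊕1⊕1 = 0
p4 (pos 4,5,6,7): XOR of data positions = 0⊕1⊕1 = 0
Codeword: 1000011

1000011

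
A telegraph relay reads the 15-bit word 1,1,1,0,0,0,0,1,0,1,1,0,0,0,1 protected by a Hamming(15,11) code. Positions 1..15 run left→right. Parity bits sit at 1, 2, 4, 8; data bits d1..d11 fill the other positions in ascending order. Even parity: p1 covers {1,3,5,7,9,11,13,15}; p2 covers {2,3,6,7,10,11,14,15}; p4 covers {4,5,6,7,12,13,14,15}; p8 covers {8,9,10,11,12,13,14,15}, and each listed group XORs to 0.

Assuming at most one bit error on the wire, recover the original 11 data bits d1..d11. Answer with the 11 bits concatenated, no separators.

s1 (pos 1,3,5,7,9,11,13,15): 1⊕1⊕0⊕0⊕0⊕1⊕0⊕1 = 0
s2 (pos 2,3,6,7,10,11,14,15): 1⊕1⊕0⊕0⊕1⊕1⊕0⊕1 = 1
s4 (pos 4,5,6,7,12,13,14,15): 0⊕0⊕0⊕0⊕0⊕0⊕0⊕1 = 1
s8 (pos 8,9,10,11,12,13,14,15): 1⊕0⊕1⊕1⊕0⊕0⊕0⊕1 = 0
Syndrome s8…s1 = 0110 → error at position 6.
Flip position 6: 111000010110001 → 111001010110001
Read data bits from positions 3,5,6,7,9,10,11,12,13,14,15: 10100110001

10100110001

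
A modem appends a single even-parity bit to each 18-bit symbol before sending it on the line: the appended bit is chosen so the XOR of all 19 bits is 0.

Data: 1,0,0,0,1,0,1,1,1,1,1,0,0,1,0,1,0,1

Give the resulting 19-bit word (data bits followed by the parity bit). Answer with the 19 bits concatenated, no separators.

1000101111100101010

XOR of the 18 data bits: 1⊕0⊕0⊕0⊕1⊕0⊕1⊕1⊕1⊕1⊕1⊕0⊕0⊕1⊕0⊕1⊕0⊕1 = 0
Parity bit = 0 (so all 19 bits XOR to 0).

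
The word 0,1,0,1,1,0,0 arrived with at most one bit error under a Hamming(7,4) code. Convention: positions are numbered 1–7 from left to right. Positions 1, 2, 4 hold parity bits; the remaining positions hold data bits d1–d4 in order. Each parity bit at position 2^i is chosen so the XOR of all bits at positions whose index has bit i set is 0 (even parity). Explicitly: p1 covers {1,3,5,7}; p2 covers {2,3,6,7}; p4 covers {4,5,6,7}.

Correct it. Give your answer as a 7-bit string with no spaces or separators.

s1 (pos 1,3,5,7): 0⊕0⊕1⊕0 = 1
s2 (pos 2,3,6,7): 1⊕0⊕0⊕0 = 1
s4 (pos 4,5,6,7): 1⊕1⊕0⊕0 = 0
Syndrome s4…s1 = 011 → error at position 3.
Flip position 3: 0101100 → 0111100

0111100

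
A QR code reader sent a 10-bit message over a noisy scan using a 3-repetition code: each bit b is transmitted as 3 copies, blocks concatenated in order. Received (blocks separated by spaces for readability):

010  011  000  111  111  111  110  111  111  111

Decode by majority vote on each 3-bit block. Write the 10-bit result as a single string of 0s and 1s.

Block 1 (010): 1 one → 0
Block 2 (011): 2 ones → 1
Block 3 (000): 0 ones → 0
Block 4 (111): 3 ones → 1
Block 5 (111): 3 ones → 1
Block 6 (111): 3 ones → 1
Block 7 (110): 2 ones → 1
Block 8 (111): 3 ones → 1
Block 9 (111): 3 ones → 1
Block 10 (111): 3 ones → 1

0101111111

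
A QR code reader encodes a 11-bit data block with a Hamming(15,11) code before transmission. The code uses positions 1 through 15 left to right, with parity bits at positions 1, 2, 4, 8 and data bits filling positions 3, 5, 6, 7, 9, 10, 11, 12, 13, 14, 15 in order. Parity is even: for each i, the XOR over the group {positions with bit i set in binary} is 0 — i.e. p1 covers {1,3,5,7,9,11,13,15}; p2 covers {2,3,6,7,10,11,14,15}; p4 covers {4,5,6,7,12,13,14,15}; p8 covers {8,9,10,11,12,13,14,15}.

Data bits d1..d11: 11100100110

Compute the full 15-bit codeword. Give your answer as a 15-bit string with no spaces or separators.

101011010100110

Place data at non-parity positions: p1 p2 1 p4 1 1 0 p8 0 1 0 0 1 1 0
p1 (pos 1,3,5,7,9,11,13,15): XOR of data positions = 1⊕1⊕0⊕0⊕0⊕1⊕0 = 1
p2 (pos 2,3,6,7,10,11,14,15): XOR of data positions = 1⊕1⊕0⊕1⊕0⊕1⊕0 = 0
p4 (pos 4,5,6,7,12,13,14,15): XOR of data positions = 1⊕1⊕0⊕0⊕1⊕1⊕0 = 0
p8 (pos 8,9,10,11,12,13,14,15): XOR of data positions = 0⊕1⊕0⊕0⊕1⊕1⊕0 = 1
Codeword: 101011010100110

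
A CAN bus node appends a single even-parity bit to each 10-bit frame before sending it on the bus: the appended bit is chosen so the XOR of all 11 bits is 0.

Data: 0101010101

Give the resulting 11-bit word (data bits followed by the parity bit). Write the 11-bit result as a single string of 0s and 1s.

XOR of the 10 data bits: 0⊕1⊕0⊕1⊕0⊕1⊕0⊕1⊕0⊕1 = 1
Parity bit = 1 (so all 11 bits XOR to 0).

01010101011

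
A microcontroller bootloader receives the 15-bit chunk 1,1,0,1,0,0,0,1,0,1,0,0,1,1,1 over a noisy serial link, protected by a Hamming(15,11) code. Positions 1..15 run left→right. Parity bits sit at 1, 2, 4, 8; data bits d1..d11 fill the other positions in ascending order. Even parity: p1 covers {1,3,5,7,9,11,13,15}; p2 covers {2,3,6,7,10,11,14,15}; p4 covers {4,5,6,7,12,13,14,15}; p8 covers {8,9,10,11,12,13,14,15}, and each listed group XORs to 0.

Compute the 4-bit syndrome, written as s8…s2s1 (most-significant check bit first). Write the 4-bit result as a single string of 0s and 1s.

1001

s1 (pos 1,3,5,7,9,11,13,15): 1⊕0⊕0⊕0⊕0⊕0⊕1⊕1 = 1
s2 (pos 2,3,6,7,10,11,14,15): 1⊕0⊕0⊕0⊕1⊕0⊕1⊕1 = 0
s4 (pos 4,5,6,7,12,13,14,15): 1⊕0⊕0⊕0⊕0⊕1⊕1⊕1 = 0
s8 (pos 8,9,10,11,12,13,14,15): 1⊕0⊕1⊕0⊕0⊕1⊕1⊕1 = 1
Syndrome s8…s1 = 1001 → error at position 9.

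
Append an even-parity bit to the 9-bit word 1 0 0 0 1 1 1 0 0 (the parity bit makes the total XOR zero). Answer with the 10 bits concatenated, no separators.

1000111000

XOR of the 9 data bits: 1⊕0⊕0⊕0⊕1⊕1⊕1⊕0⊕0 = 0
Parity bit = 0 (so all 10 bits XOR to 0).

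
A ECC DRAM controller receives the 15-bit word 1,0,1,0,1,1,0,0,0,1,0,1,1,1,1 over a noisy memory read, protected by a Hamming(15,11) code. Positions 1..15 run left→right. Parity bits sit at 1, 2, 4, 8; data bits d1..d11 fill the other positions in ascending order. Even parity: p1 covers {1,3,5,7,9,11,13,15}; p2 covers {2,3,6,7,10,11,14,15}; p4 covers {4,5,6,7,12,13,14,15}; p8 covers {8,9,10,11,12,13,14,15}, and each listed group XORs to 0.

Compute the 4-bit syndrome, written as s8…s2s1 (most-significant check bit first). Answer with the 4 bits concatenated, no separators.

1011

s1 (pos 1,3,5,7,9,11,13,15): 1⊕1⊕1⊕0⊕0⊕0⊕1⊕1 = 1
s2 (pos 2,3,6,7,10,11,14,15): 0⊕1⊕1⊕0⊕1⊕0⊕1⊕1 = 1
s4 (pos 4,5,6,7,12,13,14,15): 0⊕1⊕1⊕0⊕1⊕1⊕1⊕1 = 0
s8 (pos 8,9,10,11,12,13,14,15): 0⊕0⊕1⊕0⊕1⊕1⊕1⊕1 = 1
Syndrome s8…s1 = 1011 → error at position 11.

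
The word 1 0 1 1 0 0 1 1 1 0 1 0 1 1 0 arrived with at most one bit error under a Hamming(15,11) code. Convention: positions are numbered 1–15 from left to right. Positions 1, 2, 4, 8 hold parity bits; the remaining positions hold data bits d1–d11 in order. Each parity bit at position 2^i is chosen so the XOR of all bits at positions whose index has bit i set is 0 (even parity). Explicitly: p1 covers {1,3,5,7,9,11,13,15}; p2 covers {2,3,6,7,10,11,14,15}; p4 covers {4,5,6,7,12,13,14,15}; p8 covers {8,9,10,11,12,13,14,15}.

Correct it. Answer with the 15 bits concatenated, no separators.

s1 (pos 1,3,5,7,9,11,13,15): 1⊕1⊕0⊕1⊕1⊕1⊕1⊕0 = 0
s2 (pos 2,3,6,7,10,11,14,15): 0⊕1⊕0⊕1⊕0⊕1⊕1⊕0 = 0
s4 (pos 4,5,6,7,12,13,14,15): 1⊕0⊕0⊕1⊕0⊕1⊕1⊕0 = 0
s8 (pos 8,9,10,11,12,13,14,15): 1⊕1⊕0⊕1⊕0⊕1⊕1⊕0 = 1
Syndrome s8…s1 = 1000 → error at position 8.
Flip position 8: 101100111010110 → 101100101010110

101100101010110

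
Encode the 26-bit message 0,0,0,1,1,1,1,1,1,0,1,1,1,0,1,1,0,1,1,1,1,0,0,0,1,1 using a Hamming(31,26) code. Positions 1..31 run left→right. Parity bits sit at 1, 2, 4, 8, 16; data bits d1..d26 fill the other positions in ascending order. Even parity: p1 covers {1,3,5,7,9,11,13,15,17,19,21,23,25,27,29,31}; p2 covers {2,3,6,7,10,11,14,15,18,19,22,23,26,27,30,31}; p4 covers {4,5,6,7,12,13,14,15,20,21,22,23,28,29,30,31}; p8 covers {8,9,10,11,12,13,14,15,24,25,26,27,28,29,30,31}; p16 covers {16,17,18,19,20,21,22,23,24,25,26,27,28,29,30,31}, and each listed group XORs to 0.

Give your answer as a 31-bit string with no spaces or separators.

Place data at non-parity positions: p1 p2 0 p4 0 0 1 p8 1 1 1 1 1 0 1 p16 1 1 0 1 1 0 1 1 1 1 0 0 0 1 1
p1 (pos 1,3,5,7,9,11,13,15,17,19,21,23,25,27,29,31): XOR of data positions = 0⊕0⊕1⊕1⊕1⊕1⊕1⊕1⊕0⊕1⊕1⊕1⊕0⊕0⊕1 = 0
p2 (pos 2,3,6,7,10,11,14,15,18,19,22,23,26,27,30,31): XOR of data positions = 0⊕0⊕1⊕1⊕1⊕0⊕1⊕1⊕0⊕0⊕1⊕1⊕0⊕1⊕1 = 1
p4 (pos 4,5,6,7,12,13,14,15,20,21,22,23,28,29,30,31): XOR of data positions = 0⊕0⊕1⊕1⊕1⊕0⊕1⊕1⊕1⊕0⊕1⊕0⊕0⊕1⊕1 = 1
p8 (pos 8,9,10,11,12,13,14,15,24,25,26,27,28,29,30,31): XOR of data positions = 1⊕1⊕1⊕1⊕1⊕0⊕1⊕1⊕1⊕1⊕0⊕0⊕0⊕1⊕1 = 1
p16 (pos 16,17,18,19,20,21,22,23,24,25,26,27,28,29,30,31): XOR of data positions = 1⊕1⊕0⊕1⊕1⊕0⊕1⊕1⊕1⊕1⊕0⊕0⊕0⊕1⊕1 = 0
Codeword: 0101001111111010110110111100011

0101001111111010110110111100011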